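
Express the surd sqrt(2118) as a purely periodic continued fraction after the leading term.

Write x_i = (sqrt(2118) + m_i)/d_i with (m_0, d_0) = (0, 1). a_0 = floor(sqrt(2118)) = 46, since 46^2 = 2116 <= 2118 < 2209 = 47^2.
Iterate m_{i+1} = d_i*a_i - m_i, d_{i+1} = (2118 - m_{i+1}^2)/d_i, a_{i+1} = floor((a_0 + m_{i+1})/d_{i+1}):
  m_1 = 1*46 - 0 = 46, d_1 = (2118 - 46^2)/1 = 2/1 = 2, a_1 = floor((46 + 46)/2) = 46.
  m_2 = 2*46 - 46 = 46, d_2 = (2118 - 46^2)/2 = 2/2 = 1, a_2 = floor((46 + 46)/1) = 92.
  m_3 = 1*92 - 46 = 46, d_3 = (2118 - 46^2)/1 = 2/1 = 2: (m_3, d_3) = (m_1, d_1) = (46, 2), so from here the quotients repeat a_1, a_2; the period length is 2.
Hence the expansion of sqrt(2118) is a_0 = 46 followed by the repeating block 46, 92 (period 2).

[46; (46, 92)]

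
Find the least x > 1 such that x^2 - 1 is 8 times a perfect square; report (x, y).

First expand sqrt(8) as a continued fraction. With x_i = (sqrt(8) + m_i)/d_i and (m_0, d_0) = (0, 1): a_0 = floor(sqrt(8)) = 2, since 2^2 = 4 <= 8 < 9 = 3^2.
Iterate m_{i+1} = d_i*a_i - m_i, d_{i+1} = (8 - m_{i+1}^2)/d_i, a_{i+1} = floor((a_0 + m_{i+1})/d_{i+1}):
  m_1 = 1*2 - 0 = 2, d_1 = (8 - 2^2)/1 = 4/1 = 4, a_1 = floor((2 + 2)/4) = 1.
  m_2 = 4*1 - 2 = 2, d_2 = (8 - 2^2)/4 = 4/4 = 1, a_2 = floor((2 + 2)/1) = 4.
  m_3 = 1*4 - 2 = 2, d_3 = (8 - 2^2)/1 = 4/1 = 4: (m_3, d_3) = (m_1, d_1) = (2, 4), so from here the quotients repeat a_1, a_2; the period length is 2.
So sqrt(8) = [2; (1, 4)] with period length k = 2.
k is even, so the fundamental solution of x^2 - 8y^2 = 1 is (p_{k-1}, q_{k-1}) = (p_1, q_1); compute convergents through index 1.
Convergents (p_i = a_i*p_{i-1} + p_{i-2}, q_i = a_i*q_{i-1} + q_{i-2} with p_{-2}=0, p_{-1}=1, q_{-2}=1, q_{-1}=0):
  i=0: a_0=2, p_0 = 2*1 + 0 = 2, q_0 = 2*0 + 1 = 1.
  i=1: a_1=1, p_1 = 1*2 + 1 = 3, q_1 = 1*1 + 0 = 1.
Check: 3^2 - 8*1^2 = 9 - 8 = 1, so (x, y) = (3, 1) solves the equation, and by the theorem it is the least positive solution.

(x, y) = (3, 1)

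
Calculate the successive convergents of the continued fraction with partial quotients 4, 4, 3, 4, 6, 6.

4/1, 17/4, 55/13, 237/56, 1477/349, 9099/2150

Using the convergent recurrence p_i = a_i*p_{i-1} + p_{i-2}, q_i = a_i*q_{i-1} + q_{i-2} with p_{-2}=0, p_{-1}=1, q_{-2}=1, q_{-1}=0:
  i=0: a_0=4, p_0 = 4*1 + 0 = 4, q_0 = 4*0 + 1 = 1.
  i=1: a_1=4, p_1 = 4*4 + 1 = 17, q_1 = 4*1 + 0 = 4.
  i=2: a_2=3, p_2 = 3*17 + 4 = 55, q_2 = 3*4 + 1 = 13.
  i=3: a_3=4, p_3 = 4*55 + 17 = 237, q_3 = 4*13 + 4 = 56.
  i=4: a_4=6, p_4 = 6*237 + 55 = 1477, q_4 = 6*56 + 13 = 349.
  i=5: a_5=6, p_5 = 6*1477 + 237 = 9099, q_5 = 6*349 + 56 = 2150.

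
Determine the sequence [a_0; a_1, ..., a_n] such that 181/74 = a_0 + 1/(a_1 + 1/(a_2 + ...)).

[2; 2, 4, 8]

Run the Euclidean algorithm on 181 and 74; the successive quotients are the partial quotients a_0, a_1, ... (each step inverts the fractional part left over by the previous one):
  181 = 2*74 + 33, so a_0 = 2.
  74 = 2*33 + 8, so a_1 = 2.
  33 = 4*8 + 1, so a_2 = 4.
  8 = 8*1 + 0, so a_3 = 8.
The remainder reaches 0 after 4 divisions, so the expansion has 4 partial quotients, read off in order.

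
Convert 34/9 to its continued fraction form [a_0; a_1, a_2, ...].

Run the Euclidean algorithm on 34 and 9; the successive quotients are the partial quotients a_0, a_1, ... (each step inverts the fractional part left over by the previous one):
  34 = 3*9 + 7, so a_0 = 3.
  9 = 1*7 + 2, so a_1 = 1.
  7 = 3*2 + 1, so a_2 = 3.
  2 = 2*1 + 0, so a_3 = 2.
The remainder reaches 0 after 4 divisions, so the expansion has 4 partial quotients, read off in order.

[3; 1, 3, 2]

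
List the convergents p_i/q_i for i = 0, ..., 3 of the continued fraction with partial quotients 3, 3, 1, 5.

Using the convergent recurrence p_i = a_i*p_{i-1} + p_{i-2}, q_i = a_i*q_{i-1} + q_{i-2} with p_{-2}=0, p_{-1}=1, q_{-2}=1, q_{-1}=0:
  i=0: a_0=3, p_0 = 3*1 + 0 = 3, q_0 = 3*0 + 1 = 1.
  i=1: a_1=3, p_1 = 3*3 + 1 = 10, q_1 = 3*1 + 0 = 3.
  i=2: a_2=1, p_2 = 1*10 + 3 = 13, q_2 = 1*3 + 1 = 4.
  i=3: a_3=5, p_3 = 5*13 + 10 = 75, q_3 = 5*4 + 3 = 23.

3/1, 10/3, 13/4, 75/23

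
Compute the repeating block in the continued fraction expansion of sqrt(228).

Write x_i = (sqrt(228) + m_i)/d_i with (m_0, d_0) = (0, 1). a_0 = floor(sqrt(228)) = 15, since 15^2 = 225 <= 228 < 256 = 16^2.
Iterate m_{i+1} = d_i*a_i - m_i, d_{i+1} = (228 - m_{i+1}^2)/d_i, a_{i+1} = floor((a_0 + m_{i+1})/d_{i+1}):
  m_1 = 1*15 - 0 = 15, d_1 = (228 - 15^2)/1 = 3/1 = 3, a_1 = floor((15 + 15)/3) = 10.
  m_2 = 3*10 - 15 = 15, d_2 = (228 - 15^2)/3 = 3/3 = 1, a_2 = floor((15 + 15)/1) = 30.
  m_3 = 1*30 - 15 = 15, d_3 = (228 - 15^2)/1 = 3/1 = 3: (m_3, d_3) = (m_1, d_1) = (15, 3), so from here the quotients repeat a_1, a_2; the period length is 2.
Hence the expansion of sqrt(228) is a_0 = 15 followed by the repeating block 10, 30 (period 2).

[15; (10, 30)]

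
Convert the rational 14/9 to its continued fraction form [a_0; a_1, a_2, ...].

[1; 1, 1, 4]

Run the Euclidean algorithm on 14 and 9; the successive quotients are the partial quotients a_0, a_1, ... (each step inverts the fractional part left over by the previous one):
  14 = 1*9 + 5, so a_0 = 1.
  9 = 1*5 + 4, so a_1 = 1.
  5 = 1*4 + 1, so a_2 = 1.
  4 = 4*1 + 0, so a_3 = 4.
The remainder reaches 0 after 4 divisions, so the expansion has 4 partial quotients, read off in order.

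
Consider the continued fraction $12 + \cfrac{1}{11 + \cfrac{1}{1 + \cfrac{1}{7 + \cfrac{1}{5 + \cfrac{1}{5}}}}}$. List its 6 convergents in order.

12/1, 133/11, 145/12, 1148/95, 5885/487, 30573/2530

Using the convergent recurrence p_i = a_i*p_{i-1} + p_{i-2}, q_i = a_i*q_{i-1} + q_{i-2} with p_{-2}=0, p_{-1}=1, q_{-2}=1, q_{-1}=0:
  i=0: a_0=12, p_0 = 12*1 + 0 = 12, q_0 = 12*0 + 1 = 1.
  i=1: a_1=11, p_1 = 11*12 + 1 = 133, q_1 = 11*1 + 0 = 11.
  i=2: a_2=1, p_2 = 1*133 + 12 = 145, q_2 = 1*11 + 1 = 12.
  i=3: a_3=7, p_3 = 7*145 + 133 = 1148, q_3 = 7*12 + 11 = 95.
  i=4: a_4=5, p_4 = 5*1148 + 145 = 5885, q_4 = 5*95 + 12 = 487.
  i=5: a_5=5, p_5 = 5*5885 + 1148 = 30573, q_5 = 5*487 + 95 = 2530.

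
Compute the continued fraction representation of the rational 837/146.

[5; 1, 2, 1, 2, 1, 9]

Run the Euclidean algorithm on 837 and 146; the successive quotients are the partial quotients a_0, a_1, ... (each step inverts the fractional part left over by the previous one):
  837 = 5*146 + 107, so a_0 = 5.
  146 = 1*107 + 39, so a_1 = 1.
  107 = 2*39 + 29, so a_2 = 2.
  39 = 1*29 + 10, so a_3 = 1.
  29 = 2*10 + 9, so a_4 = 2.
  10 = 1*9 + 1, so a_5 = 1.
  9 = 9*1 + 0, so a_6 = 9.
The remainder reaches 0 after 7 divisions, so the expansion has 7 partial quotients, read off in order.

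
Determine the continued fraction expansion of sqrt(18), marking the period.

Write x_i = (sqrt(18) + m_i)/d_i with (m_0, d_0) = (0, 1). a_0 = floor(sqrt(18)) = 4, since 4^2 = 16 <= 18 < 25 = 5^2.
Iterate m_{i+1} = d_i*a_i - m_i, d_{i+1} = (18 - m_{i+1}^2)/d_i, a_{i+1} = floor((a_0 + m_{i+1})/d_{i+1}):
  m_1 = 1*4 - 0 = 4, d_1 = (18 - 4^2)/1 = 2/1 = 2, a_1 = floor((4 + 4)/2) = 4.
  m_2 = 2*4 - 4 = 4, d_2 = (18 - 4^2)/2 = 2/2 = 1, a_2 = floor((4 + 4)/1) = 8.
  m_3 = 1*8 - 4 = 4, d_3 = (18 - 4^2)/1 = 2/1 = 2: (m_3, d_3) = (m_1, d_1) = (4, 2), so from here the quotients repeat a_1, a_2; the period length is 2.
Hence the expansion of sqrt(18) is a_0 = 4 followed by the repeating block 4, 8 (period 2).

[4; (4, 8)]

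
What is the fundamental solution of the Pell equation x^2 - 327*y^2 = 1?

First expand sqrt(327) as a continued fraction. With x_i = (sqrt(327) + m_i)/d_i and (m_0, d_0) = (0, 1): a_0 = floor(sqrt(327)) = 18, since 18^2 = 324 <= 327 < 361 = 19^2.
Iterate m_{i+1} = d_i*a_i - m_i, d_{i+1} = (327 - m_{i+1}^2)/d_i, a_{i+1} = floor((a_0 + m_{i+1})/d_{i+1}):
  m_1 = 1*18 - 0 = 18, d_1 = (327 - 18^2)/1 = 3/1 = 3, a_1 = floor((18 + 18)/3) = 12.
  m_2 = 3*12 - 18 = 18, d_2 = (327 - 18^2)/3 = 3/3 = 1, a_2 = floor((18 + 18)/1) = 36.
  m_3 = 1*36 - 18 = 18, d_3 = (327 - 18^2)/1 = 3/1 = 3: (m_3, d_3) = (m_1, d_1) = (18, 3), so from here the quotients repeat a_1, a_2; the period length is 2.
So sqrt(327) = [18; (12, 36)] with period length k = 2.
k is even, so the fundamental solution of x^2 - 327y^2 = 1 is (p_{k-1}, q_{k-1}) = (p_1, q_1); compute convergents through index 1.
Convergents (p_i = a_i*p_{i-1} + p_{i-2}, q_i = a_i*q_{i-1} + q_{i-2} with p_{-2}=0, p_{-1}=1, q_{-2}=1, q_{-1}=0):
  i=0: a_0=18, p_0 = 18*1 + 0 = 18, q_0 = 18*0 + 1 = 1.
  i=1: a_1=12, p_1 = 12*18 + 1 = 217, q_1 = 12*1 + 0 = 12.
Check: 217^2 - 327*12^2 = 47089 - 47088 = 1, so (x, y) = (217, 12) solves the equation, and by the theorem it is the least positive solution.

(x, y) = (217, 12)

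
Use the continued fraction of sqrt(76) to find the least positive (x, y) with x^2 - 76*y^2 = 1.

(x, y) = (57799, 6630)

First expand sqrt(76) as a continued fraction. With x_i = (sqrt(76) + m_i)/d_i and (m_0, d_0) = (0, 1): a_0 = floor(sqrt(76)) = 8, since 8^2 = 64 <= 76 < 81 = 9^2.
Iterate m_{i+1} = d_i*a_i - m_i, d_{i+1} = (76 - m_{i+1}^2)/d_i, a_{i+1} = floor((a_0 + m_{i+1})/d_{i+1}):
  m_1 = 1*8 - 0 = 8, d_1 = (76 - 8^2)/1 = 12/1 = 12, a_1 = floor((8 + 8)/12) = 1.
  m_2 = 12*1 - 8 = 4, d_2 = (76 - 4^2)/12 = 60/12 = 5, a_2 = floor((8 + 4)/5) = 2.
  m_3 = 5*2 - 4 = 6, d_3 = (76 - 6^2)/5 = 40/5 = 8, a_3 = floor((8 + 6)/8) = 1.
  m_4 = 8*1 - 6 = 2, d_4 = (76 - 2^2)/8 = 72/8 = 9, a_4 = floor((8 + 2)/9) = 1.
  m_5 = 9*1 - 2 = 7, d_5 = (76 - 7^2)/9 = 27/9 = 3, a_5 = floor((8 + 7)/3) = 5.
  m_6 = 3*5 - 7 = 8, d_6 = (76 - 8^2)/3 = 12/3 = 4, a_6 = floor((8 + 8)/4) = 4.
  m_7 = 4*4 - 8 = 8, d_7 = (76 - 8^2)/4 = 12/4 = 3, a_7 = floor((8 + 8)/3) = 5.
  m_8 = 3*5 - 8 = 7, d_8 = (76 - 7^2)/3 = 27/3 = 9, a_8 = floor((8 + 7)/9) = 1.
  m_9 = 9*1 - 7 = 2, d_9 = (76 - 2^2)/9 = 72/9 = 8, a_9 = floor((8 + 2)/8) = 1.
  m_10 = 8*1 - 2 = 6, d_10 = (76 - 6^2)/8 = 40/8 = 5, a_10 = floor((8 + 6)/5) = 2.
  m_11 = 5*2 - 6 = 4, d_11 = (76 - 4^2)/5 = 60/5 = 12, a_11 = floor((8 + 4)/12) = 1.
  m_12 = 12*1 - 4 = 8, d_12 = (76 - 8^2)/12 = 12/12 = 1, a_12 = floor((8 + 8)/1) = 16.
  m_13 = 1*16 - 8 = 8, d_13 = (76 - 8^2)/1 = 12/1 = 12: (m_13, d_13) = (m_1, d_1) = (8, 12), so from here the quotients repeat a_1, ..., a_12; the period length is 12.
So sqrt(76) = [8; (1, 2, 1, 1, 5, 4, 5, 1, 1, 2, 1, 16)] with period length k = 12.
k is even, so the fundamental solution of x^2 - 76y^2 = 1 is (p_{k-1}, q_{k-1}) = (p_11, q_11); compute convergents through index 11.
Convergents (p_i = a_i*p_{i-1} + p_{i-2}, q_i = a_i*q_{i-1} + q_{i-2} with p_{-2}=0, p_{-1}=1, q_{-2}=1, q_{-1}=0):
  i=0: a_0=8, p_0 = 8*1 + 0 = 8, q_0 = 8*0 + 1 = 1.
  i=1: a_1=1, p_1 = 1*8 + 1 = 9, q_1 = 1*1 + 0 = 1.
  i=2: a_2=2, p_2 = 2*9 + 8 = 26, q_2 = 2*1 + 1 = 3.
  i=3: a_3=1, p_3 = 1*26 + 9 = 35, q_3 = 1*3 + 1 = 4.
  i=4: a_4=1, p_4 = 1*35 + 26 = 61, q_4 = 1*4 + 3 = 7.
  i=5: a_5=5, p_5 = 5*61 + 35 = 340, q_5 = 5*7 + 4 = 39.
  i=6: a_6=4, p_6 = 4*340 + 61 = 1421, q_6 = 4*39 + 7 = 163.
  i=7: a_7=5, p_7 = 5*1421 + 340 = 7445, q_7 = 5*163 + 39 = 854.
  i=8: a_8=1, p_8 = 1*7445 + 1421 = 8866, q_8 = 1*854 + 163 = 1017.
  i=9: a_9=1, p_9 = 1*8866 + 7445 = 16311, q_9 = 1*1017 + 854 = 1871.
  i=10: a_10=2, p_10 = 2*16311 + 8866 = 41488, q_10 = 2*1871 + 1017 = 4759.
  i=11: a_11=1, p_11 = 1*41488 + 16311 = 57799, q_11 = 1*4759 + 1871 = 6630.
Check: 57799^2 - 76*6630^2 = 3340724401 - 3340724400 = 1, so (x, y) = (57799, 6630) solves the equation, and by the theorem it is the least positive solution.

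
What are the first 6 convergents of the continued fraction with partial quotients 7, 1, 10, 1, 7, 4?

7/1, 8/1, 87/11, 95/12, 752/95, 3103/392

Using the convergent recurrence p_i = a_i*p_{i-1} + p_{i-2}, q_i = a_i*q_{i-1} + q_{i-2} with p_{-2}=0, p_{-1}=1, q_{-2}=1, q_{-1}=0:
  i=0: a_0=7, p_0 = 7*1 + 0 = 7, q_0 = 7*0 + 1 = 1.
  i=1: a_1=1, p_1 = 1*7 + 1 = 8, q_1 = 1*1 + 0 = 1.
  i=2: a_2=10, p_2 = 10*8 + 7 = 87, q_2 = 10*1 + 1 = 11.
  i=3: a_3=1, p_3 = 1*87 + 8 = 95, q_3 = 1*11 + 1 = 12.
  i=4: a_4=7, p_4 = 7*95 + 87 = 752, q_4 = 7*12 + 11 = 95.
  i=5: a_5=4, p_5 = 4*752 + 95 = 3103, q_5 = 4*95 + 12 = 392.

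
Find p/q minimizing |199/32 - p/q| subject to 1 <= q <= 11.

Expand x = 199/32 as a continued fraction with the Euclidean algorithm:
  199 = 6*32 + 7, so a_0 = 6.
  32 = 4*7 + 4, so a_1 = 4.
  7 = 1*4 + 3, so a_2 = 1.
  4 = 1*3 + 1, so a_3 = 1.
  3 = 3*1 + 0, so a_4 = 3.
so x = [6; 4, 1, 1, 3].
Convergents (p_i = a_i*p_{i-1} + p_{i-2}, q_i = a_i*q_{i-1} + q_{i-2} with p_{-2}=0, p_{-1}=1, q_{-2}=1, q_{-1}=0), until the denominator exceeds 11:
  i=0: a_0=6, p_0 = 6*1 + 0 = 6, q_0 = 6*0 + 1 = 1.
  i=1: a_1=4, p_1 = 4*6 + 1 = 25, q_1 = 4*1 + 0 = 4.
  i=2: a_2=1, p_2 = 1*25 + 6 = 31, q_2 = 1*4 + 1 = 5.
  i=3: a_3=1, p_3 = 1*31 + 25 = 56, q_3 = 1*5 + 4 = 9.
  i=4: a_4=3, p_4 = 3*56 + 31 = 199, q_4 = 3*9 + 5 = 32.
q_4 = 32 > 11, so the last convergent with denominator <= 11 is p_3/q_3 = 56/9.
The closest fraction with denominator <= 11 is either p_3/q_3 or the intermediate fraction (k*p_3 + p_2)/(k*q_3 + q_2) with the largest k >= 1 whose denominator stays <= 11; these approach x as k grows, and every other convergent or intermediate fraction in range is farther away.
Largest k: floor((11 - q_2)/q_3) = floor((11 - 5)/9) = 0.
Since k = 0, no intermediate fraction beyond p_3/q_3 has denominator <= 11, so the convergent 56/9 is the closest (its error is |199*9 - 56*32|/(32*9) = 1/288).

56/9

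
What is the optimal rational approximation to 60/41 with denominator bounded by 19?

19/13

Expand x = 60/41 as a continued fraction with the Euclidean algorithm:
  60 = 1*41 + 19, so a_0 = 1.
  41 = 2*19 + 3, so a_1 = 2.
  19 = 6*3 + 1, so a_2 = 6.
  3 = 3*1 + 0, so a_3 = 3.
so x = [1; 2, 6, 3].
Convergents (p_i = a_i*p_{i-1} + p_{i-2}, q_i = a_i*q_{i-1} + q_{i-2} with p_{-2}=0, p_{-1}=1, q_{-2}=1, q_{-1}=0), until the denominator exceeds 19:
  i=0: a_0=1, p_0 = 1*1 + 0 = 1, q_0 = 1*0 + 1 = 1.
  i=1: a_1=2, p_1 = 2*1 + 1 = 3, q_1 = 2*1 + 0 = 2.
  i=2: a_2=6, p_2 = 6*3 + 1 = 19, q_2 = 6*2 + 1 = 13.
  i=3: a_3=3, p_3 = 3*19 + 3 = 60, q_3 = 3*13 + 2 = 41.
q_3 = 41 > 19, so the last convergent with denominator <= 19 is p_2/q_2 = 19/13.
The closest fraction with denominator <= 19 is either p_2/q_2 or the intermediate fraction (k*p_2 + p_1)/(k*q_2 + q_1) with the largest k >= 1 whose denominator stays <= 19; these approach x as k grows, and every other convergent or intermediate fraction in range is farther away.
Largest k: floor((19 - q_1)/q_2) = floor((19 - 2)/13) = 1.
That gives (1*19 + 3)/(1*13 + 2) = 22/15.
Compare the errors: |x - 19/13| = |60*13 - 19*41|/(41*13) = 1/533, and |x - 22/15| = |60*15 - 22*41|/(41*15) = 2/615.
Cross-multiplying, 1*615 = 615 < 1066 = 2*533, so 1/533 is smaller: the convergent 19/13 is closer to x than 22/15.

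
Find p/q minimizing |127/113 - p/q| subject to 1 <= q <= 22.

9/8

Expand x = 127/113 as a continued fraction with the Euclidean algorithm:
  127 = 1*113 + 14, so a_0 = 1.
  113 = 8*14 + 1, so a_1 = 8.
  14 = 14*1 + 0, so a_2 = 14.
so x = [1; 8, 14].
Convergents (p_i = a_i*p_{i-1} + p_{i-2}, q_i = a_i*q_{i-1} + q_{i-2} with p_{-2}=0, p_{-1}=1, q_{-2}=1, q_{-1}=0), until the denominator exceeds 22:
  i=0: a_0=1, p_0 = 1*1 + 0 = 1, q_0 = 1*0 + 1 = 1.
  i=1: a_1=8, p_1 = 8*1 + 1 = 9, q_1 = 8*1 + 0 = 8.
  i=2: a_2=14, p_2 = 14*9 + 1 = 127, q_2 = 14*8 + 1 = 113.
q_2 = 113 > 22, so the last convergent with denominator <= 22 is p_1/q_1 = 9/8.
The closest fraction with denominator <= 22 is either p_1/q_1 or the intermediate fraction (k*p_1 + p_0)/(k*q_1 + q_0) with the largest k >= 1 whose denominator stays <= 22; these approach x as k grows, and every other convergent or intermediate fraction in range is farther away.
Largest k: floor((22 - q_0)/q_1) = floor((22 - 1)/8) = 2.
That gives (2*9 + 1)/(2*8 + 1) = 19/17.
Compare the errors: |x - 9/8| = |127*8 - 9*113|/(113*8) = 1/904, and |x - 19/17| = |127*17 - 19*113|/(113*17) = 12/1921.
Cross-multiplying, 1*1921 = 1921 < 10848 = 12*904, so 1/904 is smaller: the convergent 9/8 is closer to x than 19/17.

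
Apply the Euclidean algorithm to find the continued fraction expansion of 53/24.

[2; 4, 1, 4]

Run the Euclidean algorithm on 53 and 24; the successive quotients are the partial quotients a_0, a_1, ... (each step inverts the fractional part left over by the previous one):
  53 = 2*24 + 5, so a_0 = 2.
  24 = 4*5 + 4, so a_1 = 4.
  5 = 1*4 + 1, so a_2 = 1.
  4 = 4*1 + 0, so a_3 = 4.
The remainder reaches 0 after 4 divisions, so the expansion has 4 partial quotients, read off in order.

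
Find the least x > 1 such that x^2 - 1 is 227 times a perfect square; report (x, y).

First expand sqrt(227) as a continued fraction. With x_i = (sqrt(227) + m_i)/d_i and (m_0, d_0) = (0, 1): a_0 = floor(sqrt(227)) = 15, since 15^2 = 225 <= 227 < 256 = 16^2.
Iterate m_{i+1} = d_i*a_i - m_i, d_{i+1} = (227 - m_{i+1}^2)/d_i, a_{i+1} = floor((a_0 + m_{i+1})/d_{i+1}):
  m_1 = 1*15 - 0 = 15, d_1 = (227 - 15^2)/1 = 2/1 = 2, a_1 = floor((15 + 15)/2) = 15.
  m_2 = 2*15 - 15 = 15, d_2 = (227 - 15^2)/2 = 2/2 = 1, a_2 = floor((15 + 15)/1) = 30.
  m_3 = 1*30 - 15 = 15, d_3 = (227 - 15^2)/1 = 2/1 = 2: (m_3, d_3) = (m_1, d_1) = (15, 2), so from here the quotients repeat a_1, a_2; the period length is 2.
So sqrt(227) = [15; (15, 30)] with period length k = 2.
k is even, so the fundamental solution of x^2 - 227y^2 = 1 is (p_{k-1}, q_{k-1}) = (p_1, q_1); compute convergents through index 1.
Convergents (p_i = a_i*p_{i-1} + p_{i-2}, q_i = a_i*q_{i-1} + q_{i-2} with p_{-2}=0, p_{-1}=1, q_{-2}=1, q_{-1}=0):
  i=0: a_0=15, p_0 = 15*1 + 0 = 15, q_0 = 15*0 + 1 = 1.
  i=1: a_1=15, p_1 = 15*15 + 1 = 226, q_1 = 15*1 + 0 = 15.
Check: 226^2 - 227*15^2 = 51076 - 51075 = 1, so (x, y) = (226, 15) solves the equation, and by the theorem it is the least positive solution.

(x, y) = (226, 15)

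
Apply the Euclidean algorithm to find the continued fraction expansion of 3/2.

[1; 2]

Run the Euclidean algorithm on 3 and 2; the successive quotients are the partial quotients a_0, a_1, ... (each step inverts the fractional part left over by the previous one):
  3 = 1*2 + 1, so a_0 = 1.
  2 = 2*1 + 0, so a_1 = 2.
The remainder reaches 0 after 2 divisions, so the expansion has 2 partial quotients, read off in order.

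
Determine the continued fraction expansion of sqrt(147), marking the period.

Write x_i = (sqrt(147) + m_i)/d_i with (m_0, d_0) = (0, 1). a_0 = floor(sqrt(147)) = 12, since 12^2 = 144 <= 147 < 169 = 13^2.
Iterate m_{i+1} = d_i*a_i - m_i, d_{i+1} = (147 - m_{i+1}^2)/d_i, a_{i+1} = floor((a_0 + m_{i+1})/d_{i+1}):
  m_1 = 1*12 - 0 = 12, d_1 = (147 - 12^2)/1 = 3/1 = 3, a_1 = floor((12 + 12)/3) = 8.
  m_2 = 3*8 - 12 = 12, d_2 = (147 - 12^2)/3 = 3/3 = 1, a_2 = floor((12 + 12)/1) = 24.
  m_3 = 1*24 - 12 = 12, d_3 = (147 - 12^2)/1 = 3/1 = 3: (m_3, d_3) = (m_1, d_1) = (12, 3), so from here the quotients repeat a_1, a_2; the period length is 2.
Hence the expansion of sqrt(147) is a_0 = 12 followed by the repeating block 8, 24 (period 2).

[12; (8, 24)]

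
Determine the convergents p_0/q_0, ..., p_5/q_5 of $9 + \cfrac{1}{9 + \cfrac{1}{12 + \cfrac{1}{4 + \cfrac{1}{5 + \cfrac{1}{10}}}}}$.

9/1, 82/9, 993/109, 4054/445, 21263/2334, 216684/23785

Using the convergent recurrence p_i = a_i*p_{i-1} + p_{i-2}, q_i = a_i*q_{i-1} + q_{i-2} with p_{-2}=0, p_{-1}=1, q_{-2}=1, q_{-1}=0:
  i=0: a_0=9, p_0 = 9*1 + 0 = 9, q_0 = 9*0 + 1 = 1.
  i=1: a_1=9, p_1 = 9*9 + 1 = 82, q_1 = 9*1 + 0 = 9.
  i=2: a_2=12, p_2 = 12*82 + 9 = 993, q_2 = 12*9 + 1 = 109.
  i=3: a_3=4, p_3 = 4*993 + 82 = 4054, q_3 = 4*109 + 9 = 445.
  i=4: a_4=5, p_4 = 5*4054 + 993 = 21263, q_4 = 5*445 + 109 = 2334.
  i=5: a_5=10, p_5 = 10*21263 + 4054 = 216684, q_5 = 10*2334 + 445 = 23785.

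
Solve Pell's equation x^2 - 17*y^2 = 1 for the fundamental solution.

(x, y) = (33, 8)

First expand sqrt(17) as a continued fraction. With x_i = (sqrt(17) + m_i)/d_i and (m_0, d_0) = (0, 1): a_0 = floor(sqrt(17)) = 4, since 4^2 = 16 <= 17 < 25 = 5^2.
Iterate m_{i+1} = d_i*a_i - m_i, d_{i+1} = (17 - m_{i+1}^2)/d_i, a_{i+1} = floor((a_0 + m_{i+1})/d_{i+1}):
  m_1 = 1*4 - 0 = 4, d_1 = (17 - 4^2)/1 = 1/1 = 1, a_1 = floor((4 + 4)/1) = 8.
  m_2 = 1*8 - 4 = 4, d_2 = (17 - 4^2)/1 = 1/1 = 1: (m_2, d_2) = (m_1, d_1) = (4, 1), so from here the quotient a_1 repeats; the period length is 1.
So sqrt(17) = [4; (8)] with period length k = 1.
k is odd, so (p_{k-1}, q_{k-1}) only solves x^2 - 17y^2 = -1 and the fundamental solution of x^2 - 17y^2 = 1 is (p_{2k-1}, q_{2k-1}) = (p_1, q_1); compute convergents through index 1, running through the period twice.
Convergents (p_i = a_i*p_{i-1} + p_{i-2}, q_i = a_i*q_{i-1} + q_{i-2} with p_{-2}=0, p_{-1}=1, q_{-2}=1, q_{-1}=0):
  i=0: a_0=4, p_0 = 4*1 + 0 = 4, q_0 = 4*0 + 1 = 1.
  i=1: a_1=8, p_1 = 8*4 + 1 = 33, q_1 = 8*1 + 0 = 8.
Indeed p_0^2 - 17*q_0^2 = 16 - 17 = -1, not +1.
Check: 33^2 - 17*8^2 = 1089 - 1088 = 1, so (x, y) = (33, 8) solves the equation, and by the theorem it is the least positive solution.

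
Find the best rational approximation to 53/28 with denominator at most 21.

36/19

Expand x = 53/28 as a continued fraction with the Euclidean algorithm:
  53 = 1*28 + 25, so a_0 = 1.
  28 = 1*25 + 3, so a_1 = 1.
  25 = 8*3 + 1, so a_2 = 8.
  3 = 3*1 + 0, so a_3 = 3.
so x = [1; 1, 8, 3].
Convergents (p_i = a_i*p_{i-1} + p_{i-2}, q_i = a_i*q_{i-1} + q_{i-2} with p_{-2}=0, p_{-1}=1, q_{-2}=1, q_{-1}=0), until the denominator exceeds 21:
  i=0: a_0=1, p_0 = 1*1 + 0 = 1, q_0 = 1*0 + 1 = 1.
  i=1: a_1=1, p_1 = 1*1 + 1 = 2, q_1 = 1*1 + 0 = 1.
  i=2: a_2=8, p_2 = 8*2 + 1 = 17, q_2 = 8*1 + 1 = 9.
  i=3: a_3=3, p_3 = 3*17 + 2 = 53, q_3 = 3*9 + 1 = 28.
q_3 = 28 > 21, so the last convergent with denominator <= 21 is p_2/q_2 = 17/9.
The closest fraction with denominator <= 21 is either p_2/q_2 or the intermediate fraction (k*p_2 + p_1)/(k*q_2 + q_1) with the largest k >= 1 whose denominator stays <= 21; these approach x as k grows, and every other convergent or intermediate fraction in range is farther away.
Largest k: floor((21 - q_1)/q_2) = floor((21 - 1)/9) = 2.
That gives (2*17 + 2)/(2*9 + 1) = 36/19.
Compare the errors: |x - 17/9| = |53*9 - 17*28|/(28*9) = 1/252, and |x - 36/19| = |53*19 - 36*28|/(28*19) = 1/532.
Cross-multiplying, 1*252 = 252 < 532 = 1*532, so 1/532 is smaller: the intermediate fraction 36/19 is closer to x than 17/9.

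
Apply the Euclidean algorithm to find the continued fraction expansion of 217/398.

Run the Euclidean algorithm on 217 and 398; the successive quotients are the partial quotients a_0, a_1, ... (each step inverts the fractional part left over by the previous one):
  217 = 0*398 + 217, so a_0 = 0.
  398 = 1*217 + 181, so a_1 = 1.
  217 = 1*181 + 36, so a_2 = 1.
  181 = 5*36 + 1, so a_3 = 5.
  36 = 36*1 + 0, so a_4 = 36.
The remainder reaches 0 after 5 divisions, so the expansion has 5 partial quotients, read off in order.

[0; 1, 1, 5, 36]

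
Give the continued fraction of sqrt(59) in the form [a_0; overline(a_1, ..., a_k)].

Write x_i = (sqrt(59) + m_i)/d_i with (m_0, d_0) = (0, 1). a_0 = floor(sqrt(59)) = 7, since 7^2 = 49 <= 59 < 64 = 8^2.
Iterate m_{i+1} = d_i*a_i - m_i, d_{i+1} = (59 - m_{i+1}^2)/d_i, a_{i+1} = floor((a_0 + m_{i+1})/d_{i+1}):
  m_1 = 1*7 - 0 = 7, d_1 = (59 - 7^2)/1 = 10/1 = 10, a_1 = floor((7 + 7)/10) = 1.
  m_2 = 10*1 - 7 = 3, d_2 = (59 - 3^2)/10 = 50/10 = 5, a_2 = floor((7 + 3)/5) = 2.
  m_3 = 5*2 - 3 = 7, d_3 = (59 - 7^2)/5 = 10/5 = 2, a_3 = floor((7 + 7)/2) = 7.
  m_4 = 2*7 - 7 = 7, d_4 = (59 - 7^2)/2 = 10/2 = 5, a_4 = floor((7 + 7)/5) = 2.
  m_5 = 5*2 - 7 = 3, d_5 = (59 - 3^2)/5 = 50/5 = 10, a_5 = floor((7 + 3)/10) = 1.
  m_6 = 10*1 - 3 = 7, d_6 = (59 - 7^2)/10 = 10/10 = 1, a_6 = floor((7 + 7)/1) = 14.
  m_7 = 1*14 - 7 = 7, d_7 = (59 - 7^2)/1 = 10/1 = 10: (m_7, d_7) = (m_1, d_1) = (7, 10), so from here the quotients repeat a_1, ..., a_6; the period length is 6.
Hence the expansion of sqrt(59) is a_0 = 7 followed by the repeating block 1, 2, 7, 2, 1, 14 (period 6).

[7; overline(1, 2, 7, 2, 1, 14)]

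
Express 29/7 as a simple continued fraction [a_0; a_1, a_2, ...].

[4; 7]

Run the Euclidean algorithm on 29 and 7; the successive quotients are the partial quotients a_0, a_1, ... (each step inverts the fractional part left over by the previous one):
  29 = 4*7 + 1, so a_0 = 4.
  7 = 7*1 + 0, so a_1 = 7.
The remainder reaches 0 after 2 divisions, so the expansion has 2 partial quotients, read off in order.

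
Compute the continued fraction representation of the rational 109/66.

Run the Euclidean algorithm on 109 and 66; the successive quotients are the partial quotients a_0, a_1, ... (each step inverts the fractional part left over by the previous one):
  109 = 1*66 + 43, so a_0 = 1.
  66 = 1*43 + 23, so a_1 = 1.
  43 = 1*23 + 20, so a_2 = 1.
  23 = 1*20 + 3, so a_3 = 1.
  20 = 6*3 + 2, so a_4 = 6.
  3 = 1*2 + 1, so a_5 = 1.
  2 = 2*1 + 0, so a_6 = 2.
The remainder reaches 0 after 7 divisions, so the expansion has 7 partial quotients, read off in order.

[1; 1, 1, 1, 6, 1, 2]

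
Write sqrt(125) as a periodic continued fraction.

[11; (5, 1, 1, 5, 22)]

Write x_i = (sqrt(125) + m_i)/d_i with (m_0, d_0) = (0, 1). a_0 = floor(sqrt(125)) = 11, since 11^2 = 121 <= 125 < 144 = 12^2.
Iterate m_{i+1} = d_i*a_i - m_i, d_{i+1} = (125 - m_{i+1}^2)/d_i, a_{i+1} = floor((a_0 + m_{i+1})/d_{i+1}):
  m_1 = 1*11 - 0 = 11, d_1 = (125 - 11^2)/1 = 4/1 = 4, a_1 = floor((11 + 11)/4) = 5.
  m_2 = 4*5 - 11 = 9, d_2 = (125 - 9^2)/4 = 44/4 = 11, a_2 = floor((11 + 9)/11) = 1.
  m_3 = 11*1 - 9 = 2, d_3 = (125 - 2^2)/11 = 121/11 = 11, a_3 = floor((11 + 2)/11) = 1.
  m_4 = 11*1 - 2 = 9, d_4 = (125 - 9^2)/11 = 44/11 = 4, a_4 = floor((11 + 9)/4) = 5.
  m_5 = 4*5 - 9 = 11, d_5 = (125 - 11^2)/4 = 4/4 = 1, a_5 = floor((11 + 11)/1) = 22.
  m_6 = 1*22 - 11 = 11, d_6 = (125 - 11^2)/1 = 4/1 = 4: (m_6, d_6) = (m_1, d_1) = (11, 4), so from here the quotients repeat a_1, ..., a_5; the period length is 5.
Hence the expansion of sqrt(125) is a_0 = 11 followed by the repeating block 5, 1, 1, 5, 22 (period 5).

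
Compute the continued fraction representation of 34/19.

[1; 1, 3, 1, 3]

Run the Euclidean algorithm on 34 and 19; the successive quotients are the partial quotients a_0, a_1, ... (each step inverts the fractional part left over by the previous one):
  34 = 1*19 + 15, so a_0 = 1.
  19 = 1*15 + 4, so a_1 = 1.
  15 = 3*4 + 3, so a_2 = 3.
  4 = 1*3 + 1, so a_3 = 1.
  3 = 3*1 + 0, so a_4 = 3.
The remainder reaches 0 after 5 divisions, so the expansion has 5 partial quotients, read off in order.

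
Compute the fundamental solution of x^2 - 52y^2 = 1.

(x, y) = (649, 90)

First expand sqrt(52) as a continued fraction. With x_i = (sqrt(52) + m_i)/d_i and (m_0, d_0) = (0, 1): a_0 = floor(sqrt(52)) = 7, since 7^2 = 49 <= 52 < 64 = 8^2.
Iterate m_{i+1} = d_i*a_i - m_i, d_{i+1} = (52 - m_{i+1}^2)/d_i, a_{i+1} = floor((a_0 + m_{i+1})/d_{i+1}):
  m_1 = 1*7 - 0 = 7, d_1 = (52 - 7^2)/1 = 3/1 = 3, a_1 = floor((7 + 7)/3) = 4.
  m_2 = 3*4 - 7 = 5, d_2 = (52 - 5^2)/3 = 27/3 = 9, a_2 = floor((7 + 5)/9) = 1.
  m_3 = 9*1 - 5 = 4, d_3 = (52 - 4^2)/9 = 36/9 = 4, a_3 = floor((7 + 4)/4) = 2.
  m_4 = 4*2 - 4 = 4, d_4 = (52 - 4^2)/4 = 36/4 = 9, a_4 = floor((7 + 4)/9) = 1.
  m_5 = 9*1 - 4 = 5, d_5 = (52 - 5^2)/9 = 27/9 = 3, a_5 = floor((7 + 5)/3) = 4.
  m_6 = 3*4 - 5 = 7, d_6 = (52 - 7^2)/3 = 3/3 = 1, a_6 = floor((7 + 7)/1) = 14.
  m_7 = 1*14 - 7 = 7, d_7 = (52 - 7^2)/1 = 3/1 = 3: (m_7, d_7) = (m_1, d_1) = (7, 3), so from here the quotients repeat a_1, ..., a_6; the period length is 6.
So sqrt(52) = [7; (4, 1, 2, 1, 4, 14)] with period length k = 6.
k is even, so the fundamental solution of x^2 - 52y^2 = 1 is (p_{k-1}, q_{k-1}) = (p_5, q_5); compute convergents through index 5.
Convergents (p_i = a_i*p_{i-1} + p_{i-2}, q_i = a_i*q_{i-1} + q_{i-2} with p_{-2}=0, p_{-1}=1, q_{-2}=1, q_{-1}=0):
  i=0: a_0=7, p_0 = 7*1 + 0 = 7, q_0 = 7*0 + 1 = 1.
  i=1: a_1=4, p_1 = 4*7 + 1 = 29, q_1 = 4*1 + 0 = 4.
  i=2: a_2=1, p_2 = 1*29 + 7 = 36, q_2 = 1*4 + 1 = 5.
  i=3: a_3=2, p_3 = 2*36 + 29 = 101, q_3 = 2*5 + 4 = 14.
  i=4: a_4=1, p_4 = 1*101 + 36 = 137, q_4 = 1*14 + 5 = 19.
  i=5: a_5=4, p_5 = 4*137 + 101 = 649, q_5 = 4*19 + 14 = 90.
Check: 649^2 - 52*90^2 = 421201 - 421200 = 1, so (x, y) = (649, 90) solves the equation, and by the theorem it is the least positive solution.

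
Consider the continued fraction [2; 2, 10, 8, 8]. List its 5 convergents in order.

Using the convergent recurrence p_i = a_i*p_{i-1} + p_{i-2}, q_i = a_i*q_{i-1} + q_{i-2} with p_{-2}=0, p_{-1}=1, q_{-2}=1, q_{-1}=0:
  i=0: a_0=2, p_0 = 2*1 + 0 = 2, q_0 = 2*0 + 1 = 1.
  i=1: a_1=2, p_1 = 2*2 + 1 = 5, q_1 = 2*1 + 0 = 2.
  i=2: a_2=10, p_2 = 10*5 + 2 = 52, q_2 = 10*2 + 1 = 21.
  i=3: a_3=8, p_3 = 8*52 + 5 = 421, q_3 = 8*21 + 2 = 170.
  i=4: a_4=8, p_4 = 8*421 + 52 = 3420, q_4 = 8*170 + 21 = 1381.

2/1, 5/2, 52/21, 421/170, 3420/1381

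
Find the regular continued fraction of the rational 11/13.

[0; 1, 5, 2]

Run the Euclidean algorithm on 11 and 13; the successive quotients are the partial quotients a_0, a_1, ... (each step inverts the fractional part left over by the previous one):
  11 = 0*13 + 11, so a_0 = 0.
  13 = 1*11 + 2, so a_1 = 1.
  11 = 5*2 + 1, so a_2 = 5.
  2 = 2*1 + 0, so a_3 = 2.
The remainder reaches 0 after 4 divisions, so the expansion has 4 partial quotients, read off in order.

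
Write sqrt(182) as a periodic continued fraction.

Write x_i = (sqrt(182) + m_i)/d_i with (m_0, d_0) = (0, 1). a_0 = floor(sqrt(182)) = 13, since 13^2 = 169 <= 182 < 196 = 14^2.
Iterate m_{i+1} = d_i*a_i - m_i, d_{i+1} = (182 - m_{i+1}^2)/d_i, a_{i+1} = floor((a_0 + m_{i+1})/d_{i+1}):
  m_1 = 1*13 - 0 = 13, d_1 = (182 - 13^2)/1 = 13/1 = 13, a_1 = floor((13 + 13)/13) = 2.
  m_2 = 13*2 - 13 = 13, d_2 = (182 - 13^2)/13 = 13/13 = 1, a_2 = floor((13 + 13)/1) = 26.
  m_3 = 1*26 - 13 = 13, d_3 = (182 - 13^2)/1 = 13/1 = 13: (m_3, d_3) = (m_1, d_1) = (13, 13), so from here the quotients repeat a_1, a_2; the period length is 2.
Hence the expansion of sqrt(182) is a_0 = 13 followed by the repeating block 2, 26 (period 2).

[13; (2, 26)]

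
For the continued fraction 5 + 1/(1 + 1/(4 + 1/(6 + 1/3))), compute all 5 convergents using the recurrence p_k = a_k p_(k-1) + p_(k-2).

5/1, 6/1, 29/5, 180/31, 569/98

Using the convergent recurrence p_i = a_i*p_{i-1} + p_{i-2}, q_i = a_i*q_{i-1} + q_{i-2} with p_{-2}=0, p_{-1}=1, q_{-2}=1, q_{-1}=0:
  i=0: a_0=5, p_0 = 5*1 + 0 = 5, q_0 = 5*0 + 1 = 1.
  i=1: a_1=1, p_1 = 1*5 + 1 = 6, q_1 = 1*1 + 0 = 1.
  i=2: a_2=4, p_2 = 4*6 + 5 = 29, q_2 = 4*1 + 1 = 5.
  i=3: a_3=6, p_3 = 6*29 + 6 = 180, q_3 = 6*5 + 1 = 31.
  i=4: a_4=3, p_4 = 3*180 + 29 = 569, q_4 = 3*31 + 5 = 98.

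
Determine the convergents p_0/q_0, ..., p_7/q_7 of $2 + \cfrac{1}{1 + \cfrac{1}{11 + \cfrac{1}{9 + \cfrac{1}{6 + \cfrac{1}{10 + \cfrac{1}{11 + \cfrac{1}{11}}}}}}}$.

2/1, 3/1, 35/12, 318/109, 1943/666, 19748/6769, 219171/75125, 2430629/833144

Using the convergent recurrence p_i = a_i*p_{i-1} + p_{i-2}, q_i = a_i*q_{i-1} + q_{i-2} with p_{-2}=0, p_{-1}=1, q_{-2}=1, q_{-1}=0:
  i=0: a_0=2, p_0 = 2*1 + 0 = 2, q_0 = 2*0 + 1 = 1.
  i=1: a_1=1, p_1 = 1*2 + 1 = 3, q_1 = 1*1 + 0 = 1.
  i=2: a_2=11, p_2 = 11*3 + 2 = 35, q_2 = 11*1 + 1 = 12.
  i=3: a_3=9, p_3 = 9*35 + 3 = 318, q_3 = 9*12 + 1 = 109.
  i=4: a_4=6, p_4 = 6*318 + 35 = 1943, q_4 = 6*109 + 12 = 666.
  i=5: a_5=10, p_5 = 10*1943 + 318 = 19748, q_5 = 10*666 + 109 = 6769.
  i=6: a_6=11, p_6 = 11*19748 + 1943 = 219171, q_6 = 11*6769 + 666 = 75125.
  i=7: a_7=11, p_7 = 11*219171 + 19748 = 2430629, q_7 = 11*75125 + 6769 = 833144.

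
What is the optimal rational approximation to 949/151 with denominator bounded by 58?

44/7

Expand x = 949/151 as a continued fraction with the Euclidean algorithm:
  949 = 6*151 + 43, so a_0 = 6.
  151 = 3*43 + 22, so a_1 = 3.
  43 = 1*22 + 21, so a_2 = 1.
  22 = 1*21 + 1, so a_3 = 1.
  21 = 21*1 + 0, so a_4 = 21.
so x = [6; 3, 1, 1, 21].
Convergents (p_i = a_i*p_{i-1} + p_{i-2}, q_i = a_i*q_{i-1} + q_{i-2} with p_{-2}=0, p_{-1}=1, q_{-2}=1, q_{-1}=0), until the denominator exceeds 58:
  i=0: a_0=6, p_0 = 6*1 + 0 = 6, q_0 = 6*0 + 1 = 1.
  i=1: a_1=3, p_1 = 3*6 + 1 = 19, q_1 = 3*1 + 0 = 3.
  i=2: a_2=1, p_2 = 1*19 + 6 = 25, q_2 = 1*3 + 1 = 4.
  i=3: a_3=1, p_3 = 1*25 + 19 = 44, q_3 = 1*4 + 3 = 7.
  i=4: a_4=21, p_4 = 21*44 + 25 = 949, q_4 = 21*7 + 4 = 151.
q_4 = 151 > 58, so the last convergent with denominator <= 58 is p_3/q_3 = 44/7.
The closest fraction with denominator <= 58 is either p_3/q_3 or the intermediate fraction (k*p_3 + p_2)/(k*q_3 + q_2) with the largest k >= 1 whose denominator stays <= 58; these approach x as k grows, and every other convergent or intermediate fraction in range is farther away.
Largest k: floor((58 - q_2)/q_3) = floor((58 - 4)/7) = 7.
That gives (7*44 + 25)/(7*7 + 4) = 333/53.
Compare the errors: |x - 44/7| = |949*7 - 44*151|/(151*7) = 1/1057, and |x - 333/53| = |949*53 - 333*151|/(151*53) = 14/8003.
Cross-multiplying, 1*8003 = 8003 < 14798 = 14*1057, so 1/1057 is smaller: the convergent 44/7 is closer to x than 333/53.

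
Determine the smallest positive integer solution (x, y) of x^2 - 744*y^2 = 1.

(x, y) = (7501, 275)

First expand sqrt(744) as a continued fraction. With x_i = (sqrt(744) + m_i)/d_i and (m_0, d_0) = (0, 1): a_0 = floor(sqrt(744)) = 27, since 27^2 = 729 <= 744 < 784 = 28^2.
Iterate m_{i+1} = d_i*a_i - m_i, d_{i+1} = (744 - m_{i+1}^2)/d_i, a_{i+1} = floor((a_0 + m_{i+1})/d_{i+1}):
  m_1 = 1*27 - 0 = 27, d_1 = (744 - 27^2)/1 = 15/1 = 15, a_1 = floor((27 + 27)/15) = 3.
  m_2 = 15*3 - 27 = 18, d_2 = (744 - 18^2)/15 = 420/15 = 28, a_2 = floor((27 + 18)/28) = 1.
  m_3 = 28*1 - 18 = 10, d_3 = (744 - 10^2)/28 = 644/28 = 23, a_3 = floor((27 + 10)/23) = 1.
  m_4 = 23*1 - 10 = 13, d_4 = (744 - 13^2)/23 = 575/23 = 25, a_4 = floor((27 + 13)/25) = 1.
  m_5 = 25*1 - 13 = 12, d_5 = (744 - 12^2)/25 = 600/25 = 24, a_5 = floor((27 + 12)/24) = 1.
  m_6 = 24*1 - 12 = 12, d_6 = (744 - 12^2)/24 = 600/24 = 25, a_6 = floor((27 + 12)/25) = 1.
  m_7 = 25*1 - 12 = 13, d_7 = (744 - 13^2)/25 = 575/25 = 23, a_7 = floor((27 + 13)/23) = 1.
  m_8 = 23*1 - 13 = 10, d_8 = (744 - 10^2)/23 = 644/23 = 28, a_8 = floor((27 + 10)/28) = 1.
  m_9 = 28*1 - 10 = 18, d_9 = (744 - 18^2)/28 = 420/28 = 15, a_9 = floor((27 + 18)/15) = 3.
  m_10 = 15*3 - 18 = 27, d_10 = (744 - 27^2)/15 = 15/15 = 1, a_10 = floor((27 + 27)/1) = 54.
  m_11 = 1*54 - 27 = 27, d_11 = (744 - 27^2)/1 = 15/1 = 15: (m_11, d_11) = (m_1, d_1) = (27, 15), so from here the quotients repeat a_1, ..., a_10; the period length is 10.
So sqrt(744) = [27; (3, 1, 1, 1, 1, 1, 1, 1, 3, 54)] with period length k = 10.
k is even, so the fundamental solution of x^2 - 744y^2 = 1 is (p_{k-1}, q_{k-1}) = (p_9, q_9); compute convergents through index 9.
Convergents (p_i = a_i*p_{i-1} + p_{i-2}, q_i = a_i*q_{i-1} + q_{i-2} with p_{-2}=0, p_{-1}=1, q_{-2}=1, q_{-1}=0):
  i=0: a_0=27, p_0 = 27*1 + 0 = 27, q_0 = 27*0 + 1 = 1.
  i=1: a_1=3, p_1 = 3*27 + 1 = 82, q_1 = 3*1 + 0 = 3.
  i=2: a_2=1, p_2 = 1*82 + 27 = 109, q_2 = 1*3 + 1 = 4.
  i=3: a_3=1, p_3 = 1*109 + 82 = 191, q_3 = 1*4 + 3 = 7.
  i=4: a_4=1, p_4 = 1*191 + 109 = 300, q_4 = 1*7 + 4 = 11.
  i=5: a_5=1, p_5 = 1*300 + 191 = 491, q_5 = 1*11 + 7 = 18.
  i=6: a_6=1, p_6 = 1*491 + 300 = 791, q_6 = 1*18 + 11 = 29.
  i=7: a_7=1, p_7 = 1*791 + 491 = 1282, q_7 = 1*29 + 18 = 47.
  i=8: a_8=1, p_8 = 1*1282 + 791 = 2073, q_8 = 1*47 + 29 = 76.
  i=9: a_9=3, p_9 = 3*2073 + 1282 = 7501, q_9 = 3*76 + 47 = 275.
Check: 7501^2 - 744*275^2 = 56265001 - 56265000 = 1, so (x, y) = (7501, 275) solves the equation, and by the theorem it is the least positive solution.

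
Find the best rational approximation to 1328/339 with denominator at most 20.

Expand x = 1328/339 as a continued fraction with the Euclidean algorithm:
  1328 = 3*339 + 311, so a_0 = 3.
  339 = 1*311 + 28, so a_1 = 1.
  311 = 11*28 + 3, so a_2 = 11.
  28 = 9*3 + 1, so a_3 = 9.
  3 = 3*1 + 0, so a_4 = 3.
so x = [3; 1, 11, 9, 3].
Convergents (p_i = a_i*p_{i-1} + p_{i-2}, q_i = a_i*q_{i-1} + q_{i-2} with p_{-2}=0, p_{-1}=1, q_{-2}=1, q_{-1}=0), until the denominator exceeds 20:
  i=0: a_0=3, p_0 = 3*1 + 0 = 3, q_0 = 3*0 + 1 = 1.
  i=1: a_1=1, p_1 = 1*3 + 1 = 4, q_1 = 1*1 + 0 = 1.
  i=2: a_2=11, p_2 = 11*4 + 3 = 47, q_2 = 11*1 + 1 = 12.
  i=3: a_3=9, p_3 = 9*47 + 4 = 427, q_3 = 9*12 + 1 = 109.
q_3 = 109 > 20, so the last convergent with denominator <= 20 is p_2/q_2 = 47/12.
The closest fraction with denominator <= 20 is either p_2/q_2 or the intermediate fraction (k*p_2 + p_1)/(k*q_2 + q_1) with the largest k >= 1 whose denominator stays <= 20; these approach x as k grows, and every other convergent or intermediate fraction in range is farther away.
Largest k: floor((20 - q_1)/q_2) = floor((20 - 1)/12) = 1.
That gives (1*47 + 4)/(1*12 + 1) = 51/13.
Compare the errors: |x - 47/12| = |1328*12 - 47*339|/(339*12) = 3/4068, and |x - 51/13| = |1328*13 - 51*339|/(339*13) = 25/4407.
Cross-multiplying, 3*4407 = 13221 < 101700 = 25*4068, so 3/4068 is smaller: the convergent 47/12 is closer to x than 51/13.

47/12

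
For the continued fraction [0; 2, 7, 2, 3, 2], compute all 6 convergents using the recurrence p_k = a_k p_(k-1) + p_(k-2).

Using the convergent recurrence p_i = a_i*p_{i-1} + p_{i-2}, q_i = a_i*q_{i-1} + q_{i-2} with p_{-2}=0, p_{-1}=1, q_{-2}=1, q_{-1}=0:
  i=0: a_0=0, p_0 = 0*1 + 0 = 0, q_0 = 0*0 + 1 = 1.
  i=1: a_1=2, p_1 = 2*0 + 1 = 1, q_1 = 2*1 + 0 = 2.
  i=2: a_2=7, p_2 = 7*1 + 0 = 7, q_2 = 7*2 + 1 = 15.
  i=3: a_3=2, p_3 = 2*7 + 1 = 15, q_3 = 2*15 + 2 = 32.
  i=4: a_4=3, p_4 = 3*15 + 7 = 52, q_4 = 3*32 + 15 = 111.
  i=5: a_5=2, p_5 = 2*52 + 15 = 119, q_5 = 2*111 + 32 = 254.

0/1, 1/2, 7/15, 15/32, 52/111, 119/254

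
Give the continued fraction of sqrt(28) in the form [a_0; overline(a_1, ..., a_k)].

[5; overline(3, 2, 3, 10)]

Write x_i = (sqrt(28) + m_i)/d_i with (m_0, d_0) = (0, 1). a_0 = floor(sqrt(28)) = 5, since 5^2 = 25 <= 28 < 36 = 6^2.
Iterate m_{i+1} = d_i*a_i - m_i, d_{i+1} = (28 - m_{i+1}^2)/d_i, a_{i+1} = floor((a_0 + m_{i+1})/d_{i+1}):
  m_1 = 1*5 - 0 = 5, d_1 = (28 - 5^2)/1 = 3/1 = 3, a_1 = floor((5 + 5)/3) = 3.
  m_2 = 3*3 - 5 = 4, d_2 = (28 - 4^2)/3 = 12/3 = 4, a_2 = floor((5 + 4)/4) = 2.
  m_3 = 4*2 - 4 = 4, d_3 = (28 - 4^2)/4 = 12/4 = 3, a_3 = floor((5 + 4)/3) = 3.
  m_4 = 3*3 - 4 = 5, d_4 = (28 - 5^2)/3 = 3/3 = 1, a_4 = floor((5 + 5)/1) = 10.
  m_5 = 1*10 - 5 = 5, d_5 = (28 - 5^2)/1 = 3/1 = 3: (m_5, d_5) = (m_1, d_1) = (5, 3), so from here the quotients repeat a_1, ..., a_4; the period length is 4.
Hence the expansion of sqrt(28) is a_0 = 5 followed by the repeating block 3, 2, 3, 10 (period 4).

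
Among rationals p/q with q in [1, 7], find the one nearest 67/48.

7/5

Expand x = 67/48 as a continued fraction with the Euclidean algorithm:
  67 = 1*48 + 19, so a_0 = 1.
  48 = 2*19 + 10, so a_1 = 2.
  19 = 1*10 + 9, so a_2 = 1.
  10 = 1*9 + 1, so a_3 = 1.
  9 = 9*1 + 0, so a_4 = 9.
so x = [1; 2, 1, 1, 9].
Convergents (p_i = a_i*p_{i-1} + p_{i-2}, q_i = a_i*q_{i-1} + q_{i-2} with p_{-2}=0, p_{-1}=1, q_{-2}=1, q_{-1}=0), until the denominator exceeds 7:
  i=0: a_0=1, p_0 = 1*1 + 0 = 1, q_0 = 1*0 + 1 = 1.
  i=1: a_1=2, p_1 = 2*1 + 1 = 3, q_1 = 2*1 + 0 = 2.
  i=2: a_2=1, p_2 = 1*3 + 1 = 4, q_2 = 1*2 + 1 = 3.
  i=3: a_3=1, p_3 = 1*4 + 3 = 7, q_3 = 1*3 + 2 = 5.
  i=4: a_4=9, p_4 = 9*7 + 4 = 67, q_4 = 9*5 + 3 = 48.
q_4 = 48 > 7, so the last convergent with denominator <= 7 is p_3/q_3 = 7/5.
The closest fraction with denominator <= 7 is either p_3/q_3 or the intermediate fraction (k*p_3 + p_2)/(k*q_3 + q_2) with the largest k >= 1 whose denominator stays <= 7; these approach x as k grows, and every other convergent or intermediate fraction in range is farther away.
Largest k: floor((7 - q_2)/q_3) = floor((7 - 3)/5) = 0.
Since k = 0, no intermediate fraction beyond p_3/q_3 has denominator <= 7, so the convergent 7/5 is the closest (its error is |67*5 - 7*48|/(48*5) = 1/240).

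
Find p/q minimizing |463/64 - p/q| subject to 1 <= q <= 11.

Expand x = 463/64 as a continued fraction with the Euclidean algorithm:
  463 = 7*64 + 15, so a_0 = 7.
  64 = 4*15 + 4, so a_1 = 4.
  15 = 3*4 + 3, so a_2 = 3.
  4 = 1*3 + 1, so a_3 = 1.
  3 = 3*1 + 0, so a_4 = 3.
so x = [7; 4, 3, 1, 3].
Convergents (p_i = a_i*p_{i-1} + p_{i-2}, q_i = a_i*q_{i-1} + q_{i-2} with p_{-2}=0, p_{-1}=1, q_{-2}=1, q_{-1}=0), until the denominator exceeds 11:
  i=0: a_0=7, p_0 = 7*1 + 0 = 7, q_0 = 7*0 + 1 = 1.
  i=1: a_1=4, p_1 = 4*7 + 1 = 29, q_1 = 4*1 + 0 = 4.
  i=2: a_2=3, p_2 = 3*29 + 7 = 94, q_2 = 3*4 + 1 = 13.
q_2 = 13 > 11, so the last convergent with denominator <= 11 is p_1/q_1 = 29/4.
The closest fraction with denominator <= 11 is either p_1/q_1 or the intermediate fraction (k*p_1 + p_0)/(k*q_1 + q_0) with the largest k >= 1 whose denominator stays <= 11; these approach x as k grows, and every other convergent or intermediate fraction in range is farther away.
Largest k: floor((11 - q_0)/q_1) = floor((11 - 1)/4) = 2.
That gives (2*29 + 7)/(2*4 + 1) = 65/9.
Compare the errors: |x - 29/4| = |463*4 - 29*64|/(64*4) = 4/256, and |x - 65/9| = |463*9 - 65*64|/(64*9) = 7/576.
Cross-multiplying, 7*256 = 1792 < 2304 = 4*576, so 7/576 is smaller: the intermediate fraction 65/9 is closer to x than 29/4.

65/9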